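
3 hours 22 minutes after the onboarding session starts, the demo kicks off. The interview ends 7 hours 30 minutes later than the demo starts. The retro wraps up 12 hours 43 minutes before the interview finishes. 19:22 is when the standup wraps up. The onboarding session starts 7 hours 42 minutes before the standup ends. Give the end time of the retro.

The onboarding session starts at 19:22 − 462 min = 11:40.
The demo starts at 11:40 + 202 min = 15:02.
The interview ends at 15:02 + 450 min = 22:32.
The retro ends at 22:32 − 763 min = 09:49.

09:49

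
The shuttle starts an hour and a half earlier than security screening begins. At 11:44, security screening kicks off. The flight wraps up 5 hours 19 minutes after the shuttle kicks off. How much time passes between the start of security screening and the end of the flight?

229 minutes

The shuttle starts at 11:44 − 90 min = 10:14.
The flight ends at 10:14 + 319 min = 15:33.
From 11:44 to 15:33 is 229 minutes.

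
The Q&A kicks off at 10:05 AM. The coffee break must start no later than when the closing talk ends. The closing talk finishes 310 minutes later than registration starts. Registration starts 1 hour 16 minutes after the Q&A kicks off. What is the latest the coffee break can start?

Registration starts at 10:05 AM + 76 min = 11:21 AM.
The closing talk ends at 11:21 AM + 310 min = 4:31 PM.
The coffee break is bounded by the closing talk, so the latest it can start is 4:31 PM.

4:31 PM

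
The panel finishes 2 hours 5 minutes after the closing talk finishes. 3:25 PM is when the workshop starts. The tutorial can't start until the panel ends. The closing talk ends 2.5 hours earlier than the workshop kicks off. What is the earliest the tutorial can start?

The closing talk ends at 3:25 PM − 150 min = 12:55 PM.
The panel ends at 12:55 PM + 125 min = 3:00 PM.
The tutorial is bounded by the panel, so the earliest it can start is 3:00 PM.

3:00 PM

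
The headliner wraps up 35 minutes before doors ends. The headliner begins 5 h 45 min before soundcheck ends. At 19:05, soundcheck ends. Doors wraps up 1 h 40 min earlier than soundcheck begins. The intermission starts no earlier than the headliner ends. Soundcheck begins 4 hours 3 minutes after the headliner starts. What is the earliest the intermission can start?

15:08

The headliner starts at 19:05 − 345 min = 13:20.
Soundcheck starts at 13:20 + 243 min = 17:23.
Doors ends at 17:23 − 100 min = 15:43.
The headliner ends at 15:43 − 35 min = 15:08.
The intermission is bounded by the headliner, so the earliest it can start is 15:08.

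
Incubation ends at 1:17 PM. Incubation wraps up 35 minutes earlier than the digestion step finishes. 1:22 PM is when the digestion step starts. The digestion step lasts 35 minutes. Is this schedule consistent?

No

The digestion step ends at 1:22 PM + 35 min = 1:57 PM.
Incubation ends at 1:57 PM − 35 min = 1:22 PM.
But incubation is also said to end at 1:17 PM — a 5-minute conflict.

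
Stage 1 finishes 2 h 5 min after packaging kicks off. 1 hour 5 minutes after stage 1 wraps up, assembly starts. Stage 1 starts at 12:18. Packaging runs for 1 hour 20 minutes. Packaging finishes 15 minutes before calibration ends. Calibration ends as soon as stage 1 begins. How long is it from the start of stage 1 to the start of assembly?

95 minutes

Calibration ends at 12:18.
Packaging ends at 12:18 − 15 min = 12:03.
Packaging starts at 12:03 − 80 min = 10:43.
Stage 1 ends at 10:43 + 125 min = 12:48.
Assembly starts at 12:48 + 65 min = 13:53.
From 12:18 to 13:53 is 95 minutes.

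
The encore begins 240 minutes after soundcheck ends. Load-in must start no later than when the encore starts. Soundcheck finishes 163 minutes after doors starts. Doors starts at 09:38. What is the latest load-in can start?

Soundcheck ends at 09:38 + 163 min = 12:21.
The encore starts at 12:21 + 240 min = 16:21.
Load-in is bounded by the encore, so the latest it can start is 16:21.

16:21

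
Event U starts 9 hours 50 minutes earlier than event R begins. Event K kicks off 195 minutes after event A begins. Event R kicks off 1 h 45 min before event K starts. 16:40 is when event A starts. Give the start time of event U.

08:20

Event K starts at 16:40 + 195 min = 19:55.
Event R starts at 19:55 − 105 min = 18:10.
Event U starts at 18:10 − 590 min = 08:20.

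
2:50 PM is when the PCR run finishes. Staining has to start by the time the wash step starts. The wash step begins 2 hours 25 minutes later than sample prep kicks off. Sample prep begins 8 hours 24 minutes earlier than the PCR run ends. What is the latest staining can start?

Sample prep starts at 2:50 PM − 504 min = 6:26 AM.
The wash step starts at 6:26 AM + 145 min = 8:51 AM.
Staining is bounded by the wash step, so the latest it can start is 8:51 AM.

8:51 AM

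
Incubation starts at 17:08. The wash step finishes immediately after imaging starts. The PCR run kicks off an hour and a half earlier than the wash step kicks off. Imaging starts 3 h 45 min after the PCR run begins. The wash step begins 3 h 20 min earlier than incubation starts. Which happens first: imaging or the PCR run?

The wash step starts at 17:08 − 200 min = 13:48.
The PCR run starts at 13:48 − 90 min = 12:18.
Imaging starts at 12:18 + 225 min = 16:03.
Imaging starts at 16:03 and the PCR run starts at 12:18, so the PCR run is first.

the PCR run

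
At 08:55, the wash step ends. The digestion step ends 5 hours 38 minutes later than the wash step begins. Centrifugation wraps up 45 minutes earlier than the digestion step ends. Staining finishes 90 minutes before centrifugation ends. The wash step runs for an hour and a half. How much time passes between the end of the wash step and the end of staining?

The wash step starts at 08:55 − 90 min = 07:25.
The digestion step ends at 07:25 + 338 min = 13:03.
Centrifugation ends at 13:03 − 45 min = 12:18.
Staining ends at 12:18 − 90 min = 10:48.
From 08:55 to 10:48 is 1 h 53 min.

1 h 53 min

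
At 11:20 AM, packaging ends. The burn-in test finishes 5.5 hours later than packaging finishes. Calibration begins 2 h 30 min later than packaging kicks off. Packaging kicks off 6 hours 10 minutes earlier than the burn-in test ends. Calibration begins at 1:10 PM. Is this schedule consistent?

Yes

The burn-in test ends at 11:20 AM + 330 min = 4:50 PM.
Packaging starts at 4:50 PM − 370 min = 10:40 AM.
Calibration starts at 10:40 AM + 150 min = 1:10 PM.
That matches the stated 1:10 PM, so the schedule is consistent.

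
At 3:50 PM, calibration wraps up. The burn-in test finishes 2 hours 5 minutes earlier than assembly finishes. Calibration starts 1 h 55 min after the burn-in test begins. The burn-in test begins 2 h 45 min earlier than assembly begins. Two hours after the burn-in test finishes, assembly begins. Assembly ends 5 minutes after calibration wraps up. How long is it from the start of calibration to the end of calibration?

Assembly ends at 3:50 PM + 5 min = 3:55 PM.
The burn-in test ends at 3:55 PM − 125 min = 1:50 PM.
Assembly starts at 1:50 PM + 120 min = 3:50 PM.
The burn-in test starts at 3:50 PM − 165 min = 1:05 PM.
Calibration starts at 1:05 PM + 115 min = 3:00 PM.
From 3:00 PM to 3:50 PM is 50 minutes.

50 minutes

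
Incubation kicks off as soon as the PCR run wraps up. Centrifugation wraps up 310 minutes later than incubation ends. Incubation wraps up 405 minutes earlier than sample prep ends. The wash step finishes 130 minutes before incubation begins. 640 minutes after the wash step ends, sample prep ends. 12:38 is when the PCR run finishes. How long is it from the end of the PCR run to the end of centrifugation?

Incubation starts at 12:38.
The wash step ends at 12:38 − 130 min = 10:28.
Sample prep ends at 10:28 + 640 min = 21:08.
Incubation ends at 21:08 − 405 min = 14:23.
Centrifugation ends at 14:23 + 310 min = 19:33.
From 12:38 to 19:33 is 6 h 55 min.

6 h 55 min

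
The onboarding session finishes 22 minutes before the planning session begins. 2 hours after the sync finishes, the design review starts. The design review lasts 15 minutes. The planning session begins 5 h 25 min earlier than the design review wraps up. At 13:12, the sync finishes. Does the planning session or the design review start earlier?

The design review starts at 13:12 + 120 min = 15:12.
The design review ends at 15:12 + 15 min = 15:27.
The planning session starts at 15:27 − 325 min = 10:02.
The planning session starts at 10:02 and the design review starts at 15:12, so the planning session is first.

the planning session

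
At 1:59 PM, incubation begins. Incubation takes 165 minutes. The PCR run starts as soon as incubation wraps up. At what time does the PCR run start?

4:44 PM

Incubation ends at 1:59 PM + 165 min = 4:44 PM.
So the PCR run starts at 4:44 PM.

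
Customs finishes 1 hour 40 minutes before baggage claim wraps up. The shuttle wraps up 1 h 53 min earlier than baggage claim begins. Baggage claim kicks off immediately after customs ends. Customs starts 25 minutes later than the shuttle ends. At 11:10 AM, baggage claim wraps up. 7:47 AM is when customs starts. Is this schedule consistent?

No

Customs ends at 11:10 AM − 100 min = 9:30 AM.
So baggage claim starts at 9:30 AM.
The shuttle ends at 9:30 AM − 113 min = 7:37 AM.
Customs starts at 7:37 AM + 25 min = 8:02 AM.
But customs is also said to start at 7:47 AM — a 15-minute conflict.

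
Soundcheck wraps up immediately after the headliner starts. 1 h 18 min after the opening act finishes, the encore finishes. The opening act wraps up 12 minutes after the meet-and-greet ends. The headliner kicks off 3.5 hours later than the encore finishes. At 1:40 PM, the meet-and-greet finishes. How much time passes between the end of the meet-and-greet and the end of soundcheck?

300 minutes

The opening act ends at 1:40 PM + 12 min = 1:52 PM.
The encore ends at 1:52 PM + 78 min = 3:10 PM.
The headliner starts at 3:10 PM + 210 min = 6:40 PM.
So soundcheck ends at 6:40 PM.
From 1:40 PM to 6:40 PM is 300 minutes.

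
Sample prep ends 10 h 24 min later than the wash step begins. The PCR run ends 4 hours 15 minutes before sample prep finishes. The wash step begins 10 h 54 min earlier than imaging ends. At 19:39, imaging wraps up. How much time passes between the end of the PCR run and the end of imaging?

4 hours 45 minutes

The wash step starts at 19:39 − 654 min = 08:45.
Sample prep ends at 08:45 + 624 min = 19:09.
The PCR run ends at 19:09 − 255 min = 14:54.
From 14:54 to 19:39 is 4 hours 45 minutes.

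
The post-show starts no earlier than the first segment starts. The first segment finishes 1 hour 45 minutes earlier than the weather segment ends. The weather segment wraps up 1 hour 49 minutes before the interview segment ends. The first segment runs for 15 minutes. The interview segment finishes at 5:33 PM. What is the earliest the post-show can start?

1:44 PM

The weather segment ends at 5:33 PM − 109 min = 3:44 PM.
The first segment ends at 3:44 PM − 105 min = 1:59 PM.
The first segment starts at 1:59 PM − 15 min = 1:44 PM.
The post-show is bounded by the first segment, so the earliest it can start is 1:44 PM.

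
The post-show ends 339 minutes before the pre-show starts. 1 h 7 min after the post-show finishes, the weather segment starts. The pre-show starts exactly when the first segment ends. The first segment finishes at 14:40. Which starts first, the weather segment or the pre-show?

the weather segment

The pre-show starts at 14:40.
The post-show ends at 14:40 − 339 min = 09:01.
The weather segment starts at 09:01 + 67 min = 10:08.
The weather segment starts at 10:08 and the pre-show starts at 14:40, so the weather segment is first.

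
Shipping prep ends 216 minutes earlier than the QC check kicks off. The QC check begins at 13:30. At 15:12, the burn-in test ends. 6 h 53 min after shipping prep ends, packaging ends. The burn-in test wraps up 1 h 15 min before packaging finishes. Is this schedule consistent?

No

Shipping prep ends at 13:30 − 216 min = 09:54.
Packaging ends at 09:54 + 413 min = 16:47.
The burn-in test ends at 16:47 − 75 min = 15:32.
But the burn-in test is also said to end at 15:12 — a 20-minute conflict.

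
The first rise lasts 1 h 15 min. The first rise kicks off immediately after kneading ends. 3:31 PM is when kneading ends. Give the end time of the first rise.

The first rise starts at 3:31 PM.
The first rise ends at 3:31 PM + 75 min = 4:46 PM.

4:46 PM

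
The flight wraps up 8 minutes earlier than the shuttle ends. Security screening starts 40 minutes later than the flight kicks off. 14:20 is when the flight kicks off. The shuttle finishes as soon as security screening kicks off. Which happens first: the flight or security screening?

Security screening starts at 14:20 + 40 min = 15:00.
The flight starts at 14:20 and security screening starts at 15:00, so the flight is first.

the flight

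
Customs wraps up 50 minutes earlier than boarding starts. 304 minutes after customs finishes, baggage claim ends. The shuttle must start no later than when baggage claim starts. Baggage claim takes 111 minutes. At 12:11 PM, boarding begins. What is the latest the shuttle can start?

Customs ends at 12:11 PM − 50 min = 11:21 AM.
Baggage claim ends at 11:21 AM + 304 min = 4:25 PM.
Baggage claim starts at 4:25 PM − 111 min = 2:34 PM.
The shuttle is bounded by baggage claim, so the latest it can start is 2:34 PM.

2:34 PM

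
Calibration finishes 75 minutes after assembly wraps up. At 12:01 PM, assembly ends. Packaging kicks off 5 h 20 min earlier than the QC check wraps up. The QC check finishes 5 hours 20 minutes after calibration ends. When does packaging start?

1:16 PM

Calibration ends at 12:01 PM + 75 min = 1:16 PM.
The QC check ends at 1:16 PM + 320 min = 6:36 PM.
Packaging starts at 6:36 PM − 320 min = 1:16 PM.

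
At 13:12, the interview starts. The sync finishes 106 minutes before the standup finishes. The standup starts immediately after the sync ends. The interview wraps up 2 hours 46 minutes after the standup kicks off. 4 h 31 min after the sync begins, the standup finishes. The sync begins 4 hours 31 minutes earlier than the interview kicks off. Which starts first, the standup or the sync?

The sync starts at 13:12 − 271 min = 08:41.
The standup ends at 08:41 + 271 min = 13:12.
The sync ends at 13:12 − 106 min = 11:26.
So the standup starts at 11:26.
The standup starts at 11:26 and the sync starts at 08:41, so the sync is first.

the sync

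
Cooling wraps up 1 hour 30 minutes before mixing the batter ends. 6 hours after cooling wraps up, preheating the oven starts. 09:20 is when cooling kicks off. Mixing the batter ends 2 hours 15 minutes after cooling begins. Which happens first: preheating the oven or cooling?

Mixing the batter ends at 09:20 + 135 min = 11:35.
Cooling ends at 11:35 − 90 min = 10:05.
Preheating the oven starts at 10:05 + 360 min = 16:05.
Preheating the oven starts at 16:05 and cooling starts at 09:20, so cooling is first.

cooling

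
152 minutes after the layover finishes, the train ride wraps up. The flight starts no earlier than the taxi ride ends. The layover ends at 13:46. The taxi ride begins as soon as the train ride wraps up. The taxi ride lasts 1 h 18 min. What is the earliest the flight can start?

17:36

The train ride ends at 13:46 + 152 min = 16:18.
So the taxi ride starts at 16:18.
The taxi ride ends at 16:18 + 78 min = 17:36.
The flight is bounded by the taxi ride, so the earliest it can start is 17:36.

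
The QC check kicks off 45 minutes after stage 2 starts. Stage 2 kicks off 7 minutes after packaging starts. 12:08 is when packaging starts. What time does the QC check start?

13:00

Stage 2 starts at 12:08 + 7 min = 12:15.
The QC check starts at 12:15 + 45 min = 13:00.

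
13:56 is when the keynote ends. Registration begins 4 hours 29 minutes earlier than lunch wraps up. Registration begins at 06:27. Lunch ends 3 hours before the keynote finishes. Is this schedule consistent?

Lunch ends at 13:56 − 180 min = 10:56.
Registration starts at 10:56 − 269 min = 06:27.
That matches the stated 06:27, so the schedule is consistent.

Yes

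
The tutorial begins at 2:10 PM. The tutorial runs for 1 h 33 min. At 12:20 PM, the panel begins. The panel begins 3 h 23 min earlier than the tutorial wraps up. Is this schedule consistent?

The tutorial ends at 2:10 PM + 93 min = 3:43 PM.
The panel starts at 3:43 PM − 203 min = 12:20 PM.
That matches the stated 12:20 PM, so the schedule is consistent.

Yes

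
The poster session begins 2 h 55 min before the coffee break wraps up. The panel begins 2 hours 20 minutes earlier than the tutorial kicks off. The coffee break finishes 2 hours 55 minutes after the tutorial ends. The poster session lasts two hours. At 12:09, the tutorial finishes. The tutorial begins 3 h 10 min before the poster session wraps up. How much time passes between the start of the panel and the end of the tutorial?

The coffee break ends at 12:09 + 175 min = 15:04.
The poster session starts at 15:04 − 175 min = 12:09.
The poster session ends at 12:09 + 120 min = 14:09.
The tutorial starts at 14:09 − 190 min = 10:59.
The panel starts at 10:59 − 140 min = 08:39.
From 08:39 to 12:09 is 3 h 30 min.

3 h 30 min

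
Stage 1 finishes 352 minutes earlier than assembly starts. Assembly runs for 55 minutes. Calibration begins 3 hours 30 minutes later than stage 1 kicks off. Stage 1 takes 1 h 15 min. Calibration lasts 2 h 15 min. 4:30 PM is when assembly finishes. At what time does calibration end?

Assembly starts at 4:30 PM − 55 min = 3:35 PM.
Stage 1 ends at 3:35 PM − 352 min = 9:43 AM.
Stage 1 starts at 9:43 AM − 75 min = 8:28 AM.
Calibration starts at 8:28 AM + 210 min = 11:58 AM.
Calibration ends at 11:58 AM + 135 min = 2:13 PM.

2:13 PM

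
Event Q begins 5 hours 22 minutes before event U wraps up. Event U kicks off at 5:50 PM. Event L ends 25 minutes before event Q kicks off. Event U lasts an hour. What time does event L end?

1:03 PM

Event U ends at 5:50 PM + 60 min = 6:50 PM.
Event Q starts at 6:50 PM − 322 min = 1:28 PM.
Event L ends at 1:28 PM − 25 min = 1:03 PM.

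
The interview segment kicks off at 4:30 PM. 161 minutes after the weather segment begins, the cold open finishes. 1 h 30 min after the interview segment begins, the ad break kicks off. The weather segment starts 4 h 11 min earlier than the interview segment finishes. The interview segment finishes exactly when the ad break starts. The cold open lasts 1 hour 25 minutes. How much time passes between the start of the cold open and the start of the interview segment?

1 h 25 min

The ad break starts at 4:30 PM + 90 min = 6:00 PM.
So the interview segment ends at 6:00 PM.
The weather segment starts at 6:00 PM − 251 min = 1:49 PM.
The cold open ends at 1:49 PM + 161 min = 4:30 PM.
The cold open starts at 4:30 PM − 85 min = 3:05 PM.
From 3:05 PM to 4:30 PM is 1 h 25 min.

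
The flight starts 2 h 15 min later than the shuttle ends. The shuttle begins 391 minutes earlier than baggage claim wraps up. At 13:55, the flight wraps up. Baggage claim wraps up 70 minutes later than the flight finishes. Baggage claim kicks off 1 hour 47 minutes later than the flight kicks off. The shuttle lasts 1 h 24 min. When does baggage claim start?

Baggage claim ends at 13:55 + 70 min = 15:05.
The shuttle starts at 15:05 − 391 min = 08:34.
The shuttle ends at 08:34 + 84 min = 09:58.
The flight starts at 09:58 + 135 min = 12:13.
Baggage claim starts at 12:13 + 107 min = 14:00.

14:00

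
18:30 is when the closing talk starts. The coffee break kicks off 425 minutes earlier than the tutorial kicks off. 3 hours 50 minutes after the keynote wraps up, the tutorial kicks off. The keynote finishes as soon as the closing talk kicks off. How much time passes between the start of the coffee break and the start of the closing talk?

The keynote ends at 18:30.
The tutorial starts at 18:30 + 230 min = 22:20.
The coffee break starts at 22:20 − 425 min = 15:15.
From 15:15 to 18:30 is 3 hours 15 minutes.

3 hours 15 minutes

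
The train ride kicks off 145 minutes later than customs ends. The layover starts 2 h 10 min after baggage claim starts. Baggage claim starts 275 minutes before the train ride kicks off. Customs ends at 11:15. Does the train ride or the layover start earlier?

The train ride starts at 11:15 + 145 min = 13:40.
Baggage claim starts at 13:40 − 275 min = 09:05.
The layover starts at 09:05 + 130 min = 11:15.
The train ride starts at 13:40 and the layover starts at 11:15, so the layover is first.

the layover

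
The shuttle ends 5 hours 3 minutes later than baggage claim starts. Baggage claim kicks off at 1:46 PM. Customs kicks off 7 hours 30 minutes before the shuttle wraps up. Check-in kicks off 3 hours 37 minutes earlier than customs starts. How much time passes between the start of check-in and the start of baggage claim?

6 hours 4 minutes

The shuttle ends at 1:46 PM + 303 min = 6:49 PM.
Customs starts at 6:49 PM − 450 min = 11:19 AM.
Check-in starts at 11:19 AM − 217 min = 7:42 AM.
From 7:42 AM to 1:46 PM is 6 hours 4 minutes.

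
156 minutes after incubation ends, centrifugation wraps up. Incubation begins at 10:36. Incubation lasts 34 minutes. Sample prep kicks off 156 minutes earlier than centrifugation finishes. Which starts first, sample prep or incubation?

Incubation ends at 10:36 + 34 min = 11:10.
Centrifugation ends at 11:10 + 156 min = 13:46.
Sample prep starts at 13:46 − 156 min = 11:10.
Sample prep starts at 11:10 and incubation starts at 10:36, so incubation is first.

incubation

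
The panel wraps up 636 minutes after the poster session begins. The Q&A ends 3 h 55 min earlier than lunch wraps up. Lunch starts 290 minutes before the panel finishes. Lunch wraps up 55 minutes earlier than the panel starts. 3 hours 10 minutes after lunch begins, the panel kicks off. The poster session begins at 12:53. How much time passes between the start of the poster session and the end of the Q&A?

246 minutes

The panel ends at 12:53 + 636 min = 23:29.
Lunch starts at 23:29 − 290 min = 18:39.
The panel starts at 18:39 + 190 min = 21:49.
Lunch ends at 21:49 − 55 min = 20:54.
The Q&A ends at 20:54 − 235 min = 16:59.
From 12:53 to 16:59 is 246 minutes.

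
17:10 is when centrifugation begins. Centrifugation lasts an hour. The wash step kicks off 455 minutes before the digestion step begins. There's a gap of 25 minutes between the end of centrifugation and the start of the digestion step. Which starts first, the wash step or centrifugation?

the wash step

Centrifugation ends at 17:10 + 60 min = 18:10.
The digestion step starts at 18:10 + 25 min = 18:35.
The wash step starts at 18:35 − 455 min = 11:00.
The wash step starts at 11:00 and centrifugation starts at 17:10, so the wash step is first.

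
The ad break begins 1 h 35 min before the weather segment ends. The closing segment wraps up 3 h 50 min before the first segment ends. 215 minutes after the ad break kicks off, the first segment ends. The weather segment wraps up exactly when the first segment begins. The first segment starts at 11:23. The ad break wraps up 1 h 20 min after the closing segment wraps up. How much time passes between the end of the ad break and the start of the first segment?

The weather segment ends at 11:23.
The ad break starts at 11:23 − 95 min = 09:48.
The first segment ends at 09:48 + 215 min = 13:23.
The closing segment ends at 13:23 − 230 min = 09:33.
The ad break ends at 09:33 + 80 min = 10:53.
From 10:53 to 11:23 is 0.5 hours.

0.5 hours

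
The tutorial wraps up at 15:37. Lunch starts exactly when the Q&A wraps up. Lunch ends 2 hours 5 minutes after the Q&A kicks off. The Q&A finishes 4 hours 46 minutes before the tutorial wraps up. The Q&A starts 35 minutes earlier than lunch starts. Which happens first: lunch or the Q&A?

the Q&A

The Q&A ends at 15:37 − 286 min = 10:51.
So lunch starts at 10:51.
The Q&A starts at 10:51 − 35 min = 10:16.
Lunch starts at 10:51 and the Q&A starts at 10:16, so the Q&A is first.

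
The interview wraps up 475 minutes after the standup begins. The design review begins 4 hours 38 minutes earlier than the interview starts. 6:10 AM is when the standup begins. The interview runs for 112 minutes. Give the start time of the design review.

7:35 AM

The interview ends at 6:10 AM + 475 min = 2:05 PM.
The interview starts at 2:05 PM − 112 min = 12:13 PM.
The design review starts at 12:13 PM − 278 min = 7:35 AM.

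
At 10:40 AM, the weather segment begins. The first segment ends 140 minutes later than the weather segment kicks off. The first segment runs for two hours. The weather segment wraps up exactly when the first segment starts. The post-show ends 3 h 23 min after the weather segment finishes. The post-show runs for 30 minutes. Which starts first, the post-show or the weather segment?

The first segment ends at 10:40 AM + 140 min = 1:00 PM.
The first segment starts at 1:00 PM − 120 min = 11:00 AM.
So the weather segment ends at 11:00 AM.
The post-show ends at 11:00 AM + 203 min = 2:23 PM.
The post-show starts at 2:23 PM − 30 min = 1:53 PM.
The post-show starts at 1:53 PM and the weather segment starts at 10:40 AM, so the weather segment is first.

the weather segment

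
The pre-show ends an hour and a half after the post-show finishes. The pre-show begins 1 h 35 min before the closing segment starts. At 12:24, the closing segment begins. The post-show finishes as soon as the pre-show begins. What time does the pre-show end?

The pre-show starts at 12:24 − 95 min = 10:49.
So the post-show ends at 10:49.
The pre-show ends at 10:49 + 90 min = 12:19.

12:19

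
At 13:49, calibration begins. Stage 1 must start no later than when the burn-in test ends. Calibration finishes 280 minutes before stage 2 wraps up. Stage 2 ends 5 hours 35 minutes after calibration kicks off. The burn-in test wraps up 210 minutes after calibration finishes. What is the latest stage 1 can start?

Stage 2 ends at 13:49 + 335 min = 19:24.
Calibration ends at 19:24 − 280 min = 14:44.
The burn-in test ends at 14:44 + 210 min = 18:14.
Stage 1 is bounded by the burn-in test, so the latest it can start is 18:14.

18:14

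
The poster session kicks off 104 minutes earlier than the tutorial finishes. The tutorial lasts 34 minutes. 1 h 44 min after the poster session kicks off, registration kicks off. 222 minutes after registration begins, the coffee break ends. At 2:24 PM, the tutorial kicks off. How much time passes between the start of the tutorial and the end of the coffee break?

The tutorial ends at 2:24 PM + 34 min = 2:58 PM.
The poster session starts at 2:58 PM − 104 min = 1:14 PM.
Registration starts at 1:14 PM + 104 min = 2:58 PM.
The coffee break ends at 2:58 PM + 222 min = 6:40 PM.
From 2:24 PM to 6:40 PM is 4 hours 16 minutes.

4 hours 16 minutes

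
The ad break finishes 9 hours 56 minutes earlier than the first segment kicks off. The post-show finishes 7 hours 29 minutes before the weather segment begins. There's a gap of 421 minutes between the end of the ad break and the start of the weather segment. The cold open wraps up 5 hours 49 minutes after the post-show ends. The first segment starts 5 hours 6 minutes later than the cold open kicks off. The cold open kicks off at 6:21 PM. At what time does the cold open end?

The first segment starts at 6:21 PM + 306 min = 11:27 PM.
The ad break ends at 11:27 PM − 596 min = 1:31 PM.
The weather segment starts at 1:31 PM + 421 min = 8:32 PM.
The post-show ends at 8:32 PM − 449 min = 1:03 PM.
The cold open ends at 1:03 PM + 349 min = 6:52 PM.

6:52 PM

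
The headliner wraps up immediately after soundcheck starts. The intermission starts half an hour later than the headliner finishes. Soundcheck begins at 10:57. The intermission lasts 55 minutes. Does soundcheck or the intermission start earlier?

soundcheck

The headliner ends at 10:57.
The intermission starts at 10:57 + 30 min = 11:27.
Soundcheck starts at 10:57 and the intermission starts at 11:27, so soundcheck is first.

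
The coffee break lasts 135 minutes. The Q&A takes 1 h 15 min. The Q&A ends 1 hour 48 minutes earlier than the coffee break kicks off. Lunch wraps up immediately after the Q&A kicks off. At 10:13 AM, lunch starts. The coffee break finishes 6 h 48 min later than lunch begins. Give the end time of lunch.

The coffee break ends at 10:13 AM + 408 min = 5:01 PM.
The coffee break starts at 5:01 PM − 135 min = 2:46 PM.
The Q&A ends at 2:46 PM − 108 min = 12:58 PM.
The Q&A starts at 12:58 PM − 75 min = 11:43 AM.
So lunch ends at 11:43 AM.

11:43 AM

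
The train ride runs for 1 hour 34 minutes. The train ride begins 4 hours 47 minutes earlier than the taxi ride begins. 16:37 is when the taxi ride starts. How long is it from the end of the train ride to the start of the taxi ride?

The train ride starts at 16:37 − 287 min = 11:50.
The train ride ends at 11:50 + 94 min = 13:24.
From 13:24 to 16:37 is 3 hours 13 minutes.

3 hours 13 minutes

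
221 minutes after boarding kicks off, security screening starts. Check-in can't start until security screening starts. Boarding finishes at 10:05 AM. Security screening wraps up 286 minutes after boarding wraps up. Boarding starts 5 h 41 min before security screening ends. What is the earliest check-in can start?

Security screening ends at 10:05 AM + 286 min = 2:51 PM.
Boarding starts at 2:51 PM − 341 min = 9:10 AM.
Security screening starts at 9:10 AM + 221 min = 12:51 PM.
Check-in is bounded by security screening, so the earliest it can start is 12:51 PM.

12:51 PM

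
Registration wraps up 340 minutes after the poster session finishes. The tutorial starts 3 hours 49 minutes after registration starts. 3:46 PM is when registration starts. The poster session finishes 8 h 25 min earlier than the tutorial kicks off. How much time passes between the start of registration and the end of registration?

The tutorial starts at 3:46 PM + 229 min = 7:35 PM.
The poster session ends at 7:35 PM − 505 min = 11:10 AM.
Registration ends at 11:10 AM + 340 min = 4:50 PM.
From 3:46 PM to 4:50 PM is 1 hour 4 minutes.

1 hour 4 minutes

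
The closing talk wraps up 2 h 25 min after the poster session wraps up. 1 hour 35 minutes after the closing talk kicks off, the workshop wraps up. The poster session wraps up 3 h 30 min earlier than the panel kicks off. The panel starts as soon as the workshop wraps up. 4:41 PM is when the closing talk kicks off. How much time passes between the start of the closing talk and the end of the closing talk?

half an hour

The workshop ends at 4:41 PM + 95 min = 6:16 PM.
So the panel starts at 6:16 PM.
The poster session ends at 6:16 PM − 210 min = 2:46 PM.
The closing talk ends at 2:46 PM + 145 min = 5:11 PM.
From 4:41 PM to 5:11 PM is half an hour.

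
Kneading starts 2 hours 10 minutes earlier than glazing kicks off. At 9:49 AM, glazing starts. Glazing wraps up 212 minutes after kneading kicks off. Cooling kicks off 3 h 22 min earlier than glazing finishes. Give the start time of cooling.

Kneading starts at 9:49 AM − 130 min = 7:39 AM.
Glazing ends at 7:39 AM + 212 min = 11:11 AM.
Cooling starts at 11:11 AM − 202 min = 7:49 AM.

7:49 AM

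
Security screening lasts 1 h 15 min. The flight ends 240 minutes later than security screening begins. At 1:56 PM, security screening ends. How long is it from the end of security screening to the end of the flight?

165 minutes

Security screening starts at 1:56 PM − 75 min = 12:41 PM.
The flight ends at 12:41 PM + 240 min = 4:41 PM.
From 1:56 PM to 4:41 PM is 165 minutes.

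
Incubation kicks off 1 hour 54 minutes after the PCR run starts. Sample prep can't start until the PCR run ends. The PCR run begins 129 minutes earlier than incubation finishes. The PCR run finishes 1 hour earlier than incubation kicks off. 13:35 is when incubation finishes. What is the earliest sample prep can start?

The PCR run starts at 13:35 − 129 min = 11:26.
Incubation starts at 11:26 + 114 min = 13:20.
The PCR run ends at 13:20 − 60 min = 12:20.
Sample prep is bounded by the PCR run, so the earliest it can start is 12:20.

12:20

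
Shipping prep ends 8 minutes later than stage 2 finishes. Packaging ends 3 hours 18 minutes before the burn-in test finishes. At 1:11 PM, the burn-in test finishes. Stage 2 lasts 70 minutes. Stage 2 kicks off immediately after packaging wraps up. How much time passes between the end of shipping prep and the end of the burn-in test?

2 hours

Packaging ends at 1:11 PM − 198 min = 9:53 AM.
So stage 2 starts at 9:53 AM.
Stage 2 ends at 9:53 AM + 70 min = 11:03 AM.
Shipping prep ends at 11:03 AM + 8 min = 11:11 AM.
From 11:11 AM to 1:11 PM is 2 hours.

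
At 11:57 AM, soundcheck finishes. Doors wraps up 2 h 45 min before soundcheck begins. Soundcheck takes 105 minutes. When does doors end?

7:27 AM

Soundcheck starts at 11:57 AM − 105 min = 10:12 AM.
Doors ends at 10:12 AM − 165 min = 7:27 AM.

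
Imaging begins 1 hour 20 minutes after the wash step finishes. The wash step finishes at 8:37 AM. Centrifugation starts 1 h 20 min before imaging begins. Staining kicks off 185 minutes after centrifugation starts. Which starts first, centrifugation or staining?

centrifugation

Imaging starts at 8:37 AM + 80 min = 9:57 AM.
Centrifugation starts at 9:57 AM − 80 min = 8:37 AM.
Staining starts at 8:37 AM + 185 min = 11:42 AM.
Centrifugation starts at 8:37 AM and staining starts at 11:42 AM, so centrifugation is first.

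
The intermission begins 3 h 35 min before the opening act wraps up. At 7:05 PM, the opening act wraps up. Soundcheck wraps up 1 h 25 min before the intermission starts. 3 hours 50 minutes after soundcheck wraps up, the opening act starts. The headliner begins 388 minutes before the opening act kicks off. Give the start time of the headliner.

The intermission starts at 7:05 PM − 215 min = 3:30 PM.
Soundcheck ends at 3:30 PM − 85 min = 2:05 PM.
The opening act starts at 2:05 PM + 230 min = 5:55 PM.
The headliner starts at 5:55 PM − 388 min = 11:27 AM.

11:27 AM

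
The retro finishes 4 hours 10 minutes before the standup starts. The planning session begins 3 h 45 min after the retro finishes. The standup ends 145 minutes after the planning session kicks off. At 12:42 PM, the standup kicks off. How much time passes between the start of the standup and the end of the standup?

The retro ends at 12:42 PM − 250 min = 8:32 AM.
The planning session starts at 8:32 AM + 225 min = 12:17 PM.
The standup ends at 12:17 PM + 145 min = 2:42 PM.
From 12:42 PM to 2:42 PM is 2 hours.

2 hours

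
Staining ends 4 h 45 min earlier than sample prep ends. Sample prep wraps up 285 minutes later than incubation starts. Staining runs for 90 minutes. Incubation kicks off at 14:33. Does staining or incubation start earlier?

Sample prep ends at 14:33 + 285 min = 19:18.
Staining ends at 19:18 − 285 min = 14:33.
Staining starts at 14:33 − 90 min = 13:03.
Staining starts at 13:03 and incubation starts at 14:33, so staining is first.

staining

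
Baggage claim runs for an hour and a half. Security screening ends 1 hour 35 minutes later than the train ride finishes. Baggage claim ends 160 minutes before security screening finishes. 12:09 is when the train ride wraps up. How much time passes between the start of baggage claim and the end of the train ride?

2 h 35 min

Security screening ends at 12:09 + 95 min = 13:44.
Baggage claim ends at 13:44 − 160 min = 11:04.
Baggage claim starts at 11:04 − 90 min = 09:34.
From 09:34 to 12:09 is 2 h 35 min.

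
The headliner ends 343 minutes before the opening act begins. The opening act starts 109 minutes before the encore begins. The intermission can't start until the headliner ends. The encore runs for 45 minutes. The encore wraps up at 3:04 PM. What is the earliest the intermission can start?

6:47 AM

The encore starts at 3:04 PM − 45 min = 2:19 PM.
The opening act starts at 2:19 PM − 109 min = 12:30 PM.
The headliner ends at 12:30 PM − 343 min = 6:47 AM.
The intermission is bounded by the headliner, so the earliest it can start is 6:47 AM.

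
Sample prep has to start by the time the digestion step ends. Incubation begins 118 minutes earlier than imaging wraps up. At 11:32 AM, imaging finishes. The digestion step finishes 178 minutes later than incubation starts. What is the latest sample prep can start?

12:32 PM

Incubation starts at 11:32 AM − 118 min = 9:34 AM.
The digestion step ends at 9:34 AM + 178 min = 12:32 PM.
Sample prep is bounded by the digestion step, so the latest it can start is 12:32 PM.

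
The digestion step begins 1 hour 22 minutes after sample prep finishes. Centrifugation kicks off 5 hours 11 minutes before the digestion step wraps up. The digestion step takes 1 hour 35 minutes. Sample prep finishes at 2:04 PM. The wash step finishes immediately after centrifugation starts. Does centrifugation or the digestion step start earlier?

centrifugation

The digestion step starts at 2:04 PM + 82 min = 3:26 PM.
The digestion step ends at 3:26 PM + 95 min = 5:01 PM.
Centrifugation starts at 5:01 PM − 311 min = 11:50 AM.
Centrifugation starts at 11:50 AM and the digestion step starts at 3:26 PM, so centrifugation is first.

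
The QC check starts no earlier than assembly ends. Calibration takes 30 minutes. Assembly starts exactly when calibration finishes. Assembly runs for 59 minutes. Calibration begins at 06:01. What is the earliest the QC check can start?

07:30

Calibration ends at 06:01 + 30 min = 06:31.
So assembly starts at 06:31.
Assembly ends at 06:31 + 59 min = 07:30.
The QC check is bounded by assembly, so the earliest it can start is 07:30.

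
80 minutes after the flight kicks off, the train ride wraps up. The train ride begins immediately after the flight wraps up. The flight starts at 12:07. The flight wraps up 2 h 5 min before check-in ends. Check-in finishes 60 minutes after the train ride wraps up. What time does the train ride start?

The train ride ends at 12:07 + 80 min = 13:27.
Check-in ends at 13:27 + 60 min = 14:27.
The flight ends at 14:27 − 125 min = 12:22.
So the train ride starts at 12:22.

12:22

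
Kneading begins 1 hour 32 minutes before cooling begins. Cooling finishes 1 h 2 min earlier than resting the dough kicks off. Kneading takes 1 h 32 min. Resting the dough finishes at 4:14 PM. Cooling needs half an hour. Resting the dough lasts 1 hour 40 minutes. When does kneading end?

Resting the dough starts at 4:14 PM − 100 min = 2:34 PM.
Cooling ends at 2:34 PM − 62 min = 1:32 PM.
Cooling starts at 1:32 PM − 30 min = 1:02 PM.
Kneading starts at 1:02 PM − 92 min = 11:30 AM.
Kneading ends at 11:30 AM + 92 min = 1:02 PM.

1:02 PM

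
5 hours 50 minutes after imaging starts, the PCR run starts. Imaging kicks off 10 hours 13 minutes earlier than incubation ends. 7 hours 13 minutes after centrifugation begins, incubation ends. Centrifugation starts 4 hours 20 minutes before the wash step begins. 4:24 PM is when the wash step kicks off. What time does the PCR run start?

2:54 PM

Centrifugation starts at 4:24 PM − 260 min = 12:04 PM.
Incubation ends at 12:04 PM + 433 min = 7:17 PM.
Imaging starts at 7:17 PM − 613 min = 9:04 AM.
The PCR run starts at 9:04 AM + 350 min = 2:54 PM.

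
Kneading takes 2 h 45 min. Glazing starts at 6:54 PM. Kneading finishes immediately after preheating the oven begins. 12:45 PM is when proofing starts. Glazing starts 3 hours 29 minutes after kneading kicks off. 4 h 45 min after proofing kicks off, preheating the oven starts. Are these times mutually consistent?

No

Preheating the oven starts at 12:45 PM + 285 min = 5:30 PM.
So kneading ends at 5:30 PM.
Kneading starts at 5:30 PM − 165 min = 2:45 PM.
Glazing starts at 2:45 PM + 209 min = 6:14 PM.
But glazing is also said to start at 6:54 PM — a 40-minute conflict.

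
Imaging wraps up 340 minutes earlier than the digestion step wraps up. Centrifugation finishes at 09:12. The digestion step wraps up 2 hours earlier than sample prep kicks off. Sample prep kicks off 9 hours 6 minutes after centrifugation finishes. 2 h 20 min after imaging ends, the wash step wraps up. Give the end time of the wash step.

12:58

Sample prep starts at 09:12 + 546 min = 18:18.
The digestion step ends at 18:18 − 120 min = 16:18.
Imaging ends at 16:18 − 340 min = 10:38.
The wash step ends at 10:38 + 140 min = 12:58.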